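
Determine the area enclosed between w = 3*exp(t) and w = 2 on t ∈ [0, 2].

-7 + 3*exp(2)

On [0, 2], (3*exp(t)) - (2) = 3*exp(t) - 2 is ≥ 0 throughout, so the area is a single integral of |3*exp(t) - 2|.
∫[0,2] (3*exp(t) - 2) dt = -7 + 3*exp(2).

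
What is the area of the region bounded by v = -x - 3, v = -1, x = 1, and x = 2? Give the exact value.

7/2

On [1, 2], (-x - 3) - (-1) = -x - 2 is ≤ 0 throughout, so the area is a single integral of |-x - 2|.
∫[1,2] (-x - 2) dx = -7/2; the area of that piece is 7/2.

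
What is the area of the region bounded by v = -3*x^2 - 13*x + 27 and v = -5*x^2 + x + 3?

1/3

Set the curves equal: -3*x^2 - 13*x + 27 = -5*x^2 + x + 3, so 2*x^2 - 14*x + 24 = 0, which factors as 2*(x - 4)*(x - 3) = 0. The curves meet at x = 3, 4.
On [3, 4], v = -5*x^2 + x + 3 is on top; that piece has area ∫[3,4] (-(2*x^2 - 14*x + 24)) dx = 1/3.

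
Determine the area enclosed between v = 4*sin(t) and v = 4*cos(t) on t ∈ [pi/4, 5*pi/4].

On [pi/4, 5*pi/4], (4*sin(t)) - (4*cos(t)) = 4*sin(t) - 4*cos(t) is ≥ 0 throughout, so the area is a single integral of |4*sin(t) - 4*cos(t)|.
∫[pi/4,5*pi/4] (4*sin(t) - 4*cos(t)) dt = 8*sqrt(2).

8*sqrt(2)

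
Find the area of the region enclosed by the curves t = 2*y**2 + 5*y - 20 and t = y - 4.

72

Both boundary curves give t as a function of y, so integrate with respect to y. Setting them equal: 2*y**2 + 4*y - 16 = 0, i.e. 2*(y - 2)*(y + 4) = 0, so they meet at y = -4, 2.
For y in [-4, 2], t = 2*y**2 + 5*y - 20 is on the left; area = ∫[-4,2] (-(2*y**2 + 4*y - 16)) dy = 72.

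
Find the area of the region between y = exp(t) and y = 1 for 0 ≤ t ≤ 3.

-4 + exp(3)

On [0, 3], (exp(t)) - (1) = exp(t) - 1 is ≥ 0 throughout, so the area is a single integral of |exp(t) - 1|.
∫[0,3] (exp(t) - 1) dt = -4 + exp(3).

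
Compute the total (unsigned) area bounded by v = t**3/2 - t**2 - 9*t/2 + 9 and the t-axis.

443/12

The curve meets the t-axis where t**3/2 - t**2 - 9*t/2 + 9 = 0, i.e. (t - 3)*(t - 2)*(t + 3)/2 = 0, at t = -3, 2, 3.
On [-3, 2] the curve lies above the axis; ∫[-3,2] (t**3/2 - t**2 - 9*t/2 + 9) dt = 875/24, giving area 875/24.
On [2, 3] the curve lies below the axis; ∫[2,3] (t**3/2 - t**2 - 9*t/2 + 9) dt = -11/24, giving area 11/24.
Total area = 875/24 + 11/24 = 443/12.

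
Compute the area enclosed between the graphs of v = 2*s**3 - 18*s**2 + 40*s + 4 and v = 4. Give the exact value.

131/2

Set the curves equal: 2*s**3 - 18*s**2 + 40*s + 4 = 4, so 2*s**3 - 18*s**2 + 40*s = 0, which factors as 2*s*(s - 5)*(s - 4) = 0. The curves meet at s = 0, 4, 5.
On [0, 4], v = 2*s**3 - 18*s**2 + 40*s + 4 is on top; that piece has area ∫[0,4] (2*s**3 - 18*s**2 + 40*s) ds = 64.
On [4, 5], v = 4 is on top; that piece has area ∫[4,5] (-(2*s**3 - 18*s**2 + 40*s)) ds = 3/2.
Total enclosed area = 64 + 3/2 = 131/2.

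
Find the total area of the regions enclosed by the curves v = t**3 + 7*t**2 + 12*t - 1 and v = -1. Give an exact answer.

71/6

Set the curves equal: t**3 + 7*t**2 + 12*t - 1 = -1, so t**3 + 7*t**2 + 12*t = 0, which factors as t*(t + 3)*(t + 4) = 0. The curves meet at t = -4, -3, 0.
On [-4, -3], v = t**3 + 7*t**2 + 12*t - 1 is on top; that piece has area ∫[-4,-3] (t**3 + 7*t**2 + 12*t) dt = 7/12.
On [-3, 0], v = -1 is on top; that piece has area ∫[-3,0] (-(t**3 + 7*t**2 + 12*t)) dt = 45/4.
Total enclosed area = 7/12 + 45/4 = 71/6.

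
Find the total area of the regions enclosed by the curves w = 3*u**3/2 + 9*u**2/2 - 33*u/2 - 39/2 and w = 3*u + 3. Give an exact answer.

192

Set the curves equal: 3*u**3/2 + 9*u**2/2 - 33*u/2 - 39/2 = 3*u + 3, so 3*u**3/2 + 9*u**2/2 - 39*u/2 - 45/2 = 0, which factors as 3*(u - 3)*(u + 1)*(u + 5)/2 = 0. The curves meet at u = -5, -1, 3.
On [-5, -1], w = 3*u**3/2 + 9*u**2/2 - 33*u/2 - 39/2 is on top; that piece has area ∫[-5,-1] (3*u**3/2 + 9*u**2/2 - 39*u/2 - 45/2) du = 96.
On [-1, 3], w = 3*u + 3 is on top; that piece has area ∫[-1,3] (-(3*u**3/2 + 9*u**2/2 - 39*u/2 - 45/2)) du = 96.
Total enclosed area = 96 + 96 = 192.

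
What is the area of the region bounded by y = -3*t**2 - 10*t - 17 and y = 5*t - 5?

27/2

Set the curves equal: -3*t**2 - 10*t - 17 = 5*t - 5, so -3*t**2 - 15*t - 12 = 0, which factors as -3*(t + 1)*(t + 4) = 0. The curves meet at t = -4, -1.
On [-4, -1], y = -3*t**2 - 10*t - 17 is on top; that piece has area ∫[-4,-1] (-3*t**2 - 15*t - 12) dt = 27/2.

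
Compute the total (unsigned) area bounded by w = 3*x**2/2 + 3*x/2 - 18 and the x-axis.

The curve meets the x-axis where 3*x**2/2 + 3*x/2 - 18 = 0, i.e. 3*(x - 3)*(x + 4)/2 = 0, at x = -4, 3.
On [-4, 3] the curve lies below the axis; ∫[-4,3] (3*x**2/2 + 3*x/2 - 18) dx = -343/4, giving area 343/4.

343/4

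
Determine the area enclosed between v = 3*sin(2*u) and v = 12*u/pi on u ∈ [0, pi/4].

On [0, pi/4], (3*sin(2*u)) - (12*u/pi) = -12*u/pi + 3*sin(2*u) is ≥ 0 throughout, so the area is a single integral of |-12*u/pi + 3*sin(2*u)|.
∫[0,pi/4] (-12*u/pi + 3*sin(2*u)) du = 3/2 - 3*pi/8.

3/2 - 3*pi/8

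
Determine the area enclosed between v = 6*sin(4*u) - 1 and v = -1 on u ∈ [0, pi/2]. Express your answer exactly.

6

The difference (6*sin(4*u) - 1) - (-1) = 6*sin(4*u) changes sign at u = pi/4 inside [0, pi/2], so split the integral there.
∫[0,pi/4] (6*sin(4*u)) du = 3.
∫[pi/4,pi/2] (6*sin(4*u)) du = -3; the area of that piece is 3.
Total area = 3 + 3 = 6.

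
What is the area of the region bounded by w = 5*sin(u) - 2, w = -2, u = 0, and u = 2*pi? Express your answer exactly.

The difference (5*sin(u) - 2) - (-2) = 5*sin(u) changes sign at u = pi inside [0, 2*pi], so split the integral there.
∫[0,pi] (5*sin(u)) du = 10.
∫[pi,2*pi] (5*sin(u)) du = -10; the area of that piece is 10.
Total area = 10 + 10 = 20.

20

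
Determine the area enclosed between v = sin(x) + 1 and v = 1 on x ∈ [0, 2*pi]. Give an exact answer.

4

The difference (sin(x) + 1) - (1) = sin(x) changes sign at x = pi inside [0, 2*pi], so split the integral there.
∫[0,pi] (sin(x)) dx = 2.
∫[pi,2*pi] (sin(x)) dx = -2; the area of that piece is 2.
Total area = 2 + 2 = 4.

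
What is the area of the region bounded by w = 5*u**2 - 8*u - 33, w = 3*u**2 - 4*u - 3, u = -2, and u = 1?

On [-2, 1], (5*u**2 - 8*u - 33) - (3*u**2 - 4*u - 3) = 2*u**2 - 4*u - 30 is ≤ 0 throughout, so the area is a single integral of |2*u**2 - 4*u - 30|.
∫[-2,1] (2*u**2 - 4*u - 30) du = -78; the area of that piece is 78.

78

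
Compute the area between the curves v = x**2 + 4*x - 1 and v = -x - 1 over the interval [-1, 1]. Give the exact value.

The difference (x**2 + 4*x - 1) - (-x - 1) = x**2 + 5*x changes sign at x = 0 inside [-1, 1], so split the integral there.
∫[-1,0] (x**2 + 5*x) dx = -13/6; the area of that piece is 13/6.
∫[0,1] (x**2 + 5*x) dx = 17/6.
Total area = 13/6 + 17/6 = 5.

5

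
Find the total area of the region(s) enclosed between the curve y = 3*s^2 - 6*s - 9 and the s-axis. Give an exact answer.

32

The curve meets the s-axis where 3*s^2 - 6*s - 9 = 0, i.e. 3*(s - 3)*(s + 1) = 0, at s = -1, 3.
On [-1, 3] the curve lies below the axis; ∫[-1,3] (3*s^2 - 6*s - 9) ds = -32, giving area 32.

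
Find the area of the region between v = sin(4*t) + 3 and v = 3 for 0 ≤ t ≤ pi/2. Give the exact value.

The difference (sin(4*t) + 3) - (3) = sin(4*t) changes sign at t = pi/4 inside [0, pi/2], so split the integral there.
∫[0,pi/4] (sin(4*t)) dt = 1/2.
∫[pi/4,pi/2] (sin(4*t)) dt = -1/2; the area of that piece is 1/2.
Total area = 1/2 + 1/2 = 1.

1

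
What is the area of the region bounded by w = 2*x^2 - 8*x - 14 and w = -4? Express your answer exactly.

Set the curves equal: 2*x^2 - 8*x - 14 = -4, so 2*x^2 - 8*x - 10 = 0, which factors as 2*(x - 5)*(x + 1) = 0. The curves meet at x = -1, 5.
On [-1, 5], w = -4 is on top; that piece has area ∫[-1,5] (-(2*x^2 - 8*x - 10)) dx = 72.

72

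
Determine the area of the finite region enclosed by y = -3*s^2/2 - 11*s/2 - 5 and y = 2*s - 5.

125/4

Set the curves equal: -3*s^2/2 - 11*s/2 - 5 = 2*s - 5, so -3*s^2/2 - 15*s/2 = 0, which factors as -3*s*(s + 5)/2 = 0. The curves meet at s = -5, 0.
On [-5, 0], y = -3*s^2/2 - 11*s/2 - 5 is on top; that piece has area ∫[-5,0] (-3*s^2/2 - 15*s/2) ds = 125/4.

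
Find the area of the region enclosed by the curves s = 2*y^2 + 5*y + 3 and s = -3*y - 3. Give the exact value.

8/3

Both boundary curves give s as a function of y, so integrate with respect to y. Setting them equal: 2*y^2 + 8*y + 6 = 0, i.e. 2*(y + 1)*(y + 3) = 0, so they meet at y = -3, -1.
For y in [-3, -1], s = 2*y^2 + 5*y + 3 is on the left; area = ∫[-3,-1] (-(2*y^2 + 8*y + 6)) dy = 8/3.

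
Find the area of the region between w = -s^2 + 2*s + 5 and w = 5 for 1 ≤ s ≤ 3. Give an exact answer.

The difference (-s^2 + 2*s + 5) - (5) = -s^2 + 2*s changes sign at s = 2 inside [1, 3], so split the integral there.
∫[1,2] (-s^2 + 2*s) ds = 2/3.
∫[2,3] (-s^2 + 2*s) ds = -4/3; the area of that piece is 4/3.
Total area = 2/3 + 4/3 = 2.

2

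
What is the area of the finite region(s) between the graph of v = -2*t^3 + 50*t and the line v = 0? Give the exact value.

The curve meets the t-axis where -2*t^3 + 50*t = 0, i.e. -2*t*(t - 5)*(t + 5) = 0, at t = -5, 0, 5.
On [-5, 0] the curve lies below the axis; ∫[-5,0] (-2*t^3 + 50*t) dt = -625/2, giving area 625/2.
On [0, 5] the curve lies above the axis; ∫[0,5] (-2*t^3 + 50*t) dt = 625/2, giving area 625/2.
Total area = 625/2 + 625/2 = 625.

625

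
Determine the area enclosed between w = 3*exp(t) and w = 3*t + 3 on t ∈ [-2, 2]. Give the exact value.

-12 - 3*exp(-2) + 3*exp(2)

On [-2, 2], (3*exp(t)) - (3*t + 3) = -3*t + 3*exp(t) - 3 is ≥ 0 throughout, so the area is a single integral of |-3*t + 3*exp(t) - 3|.
∫[-2,2] (-3*t + 3*exp(t) - 3) dt = -12 - 3*exp(-2) + 3*exp(2).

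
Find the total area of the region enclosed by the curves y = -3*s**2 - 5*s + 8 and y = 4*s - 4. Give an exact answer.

Set the curves equal: -3*s**2 - 5*s + 8 = 4*s - 4, so -3*s**2 - 9*s + 12 = 0, which factors as -3*(s - 1)*(s + 4) = 0. The curves meet at s = -4, 1.
On [-4, 1], y = -3*s**2 - 5*s + 8 is on top; that piece has area ∫[-4,1] (-3*s**2 - 9*s + 12) ds = 125/2.

125/2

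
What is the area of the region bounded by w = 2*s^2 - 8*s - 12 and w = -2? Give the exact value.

72

Set the curves equal: 2*s^2 - 8*s - 12 = -2, so 2*s^2 - 8*s - 10 = 0, which factors as 2*(s - 5)*(s + 1) = 0. The curves meet at s = -1, 5.
On [-1, 5], w = -2 is on top; that piece has area ∫[-1,5] (-(2*s^2 - 8*s - 10)) ds = 72.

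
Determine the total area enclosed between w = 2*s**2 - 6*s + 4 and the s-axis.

The curve meets the s-axis where 2*s**2 - 6*s + 4 = 0, i.e. 2*(s - 2)*(s - 1) = 0, at s = 1, 2.
On [1, 2] the curve lies below the axis; ∫[1,2] (2*s**2 - 6*s + 4) ds = -1/3, giving area 1/3.

1/3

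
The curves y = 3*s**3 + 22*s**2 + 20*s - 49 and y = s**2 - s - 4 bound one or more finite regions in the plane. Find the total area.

Set the curves equal: 3*s**3 + 22*s**2 + 20*s - 49 = s**2 - s - 4, so 3*s**3 + 21*s**2 + 21*s - 45 = 0, which factors as 3*(s - 1)*(s + 3)*(s + 5) = 0. The curves meet at s = -5, -3, 1.
On [-5, -3], y = 3*s**3 + 22*s**2 + 20*s - 49 is on top; that piece has area ∫[-5,-3] (3*s**3 + 21*s**2 + 21*s - 45) ds = 20.
On [-3, 1], y = s**2 - s - 4 is on top; that piece has area ∫[-3,1] (-(3*s**3 + 21*s**2 + 21*s - 45)) ds = 128.
Total enclosed area = 20 + 128 = 148.

148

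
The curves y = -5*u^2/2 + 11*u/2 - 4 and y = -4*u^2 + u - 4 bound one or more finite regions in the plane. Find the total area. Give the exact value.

Set the curves equal: -5*u^2/2 + 11*u/2 - 4 = -4*u^2 + u - 4, so 3*u^2/2 + 9*u/2 = 0, which factors as 3*u*(u + 3)/2 = 0. The curves meet at u = -3, 0.
On [-3, 0], y = -4*u^2 + u - 4 is on top; that piece has area ∫[-3,0] (-(3*u^2/2 + 9*u/2)) du = 27/4.

27/4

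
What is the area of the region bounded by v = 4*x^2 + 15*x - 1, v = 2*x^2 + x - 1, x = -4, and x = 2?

The difference (4*x^2 + 15*x - 1) - (2*x^2 + x - 1) = 2*x^2 + 14*x changes sign at x = 0 inside [-4, 2], so split the integral there.
∫[-4,0] (2*x^2 + 14*x) dx = -208/3; the area of that piece is 208/3.
∫[0,2] (2*x^2 + 14*x) dx = 100/3.
Total area = 208/3 + 100/3 = 308/3.

308/3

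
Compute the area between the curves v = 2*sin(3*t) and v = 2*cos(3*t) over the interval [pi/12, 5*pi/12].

On [pi/12, 5*pi/12], (2*sin(3*t)) - (2*cos(3*t)) = 2*sin(3*t) - 2*cos(3*t) is ≥ 0 throughout, so the area is a single integral of |2*sin(3*t) - 2*cos(3*t)|.
∫[pi/12,5*pi/12] (2*sin(3*t) - 2*cos(3*t)) dt = 4*sqrt(2)/3.

4*sqrt(2)/3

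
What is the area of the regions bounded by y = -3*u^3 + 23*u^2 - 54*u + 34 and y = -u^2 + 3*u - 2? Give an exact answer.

37/4

Set the curves equal: -3*u^3 + 23*u^2 - 54*u + 34 = -u^2 + 3*u - 2, so -3*u^3 + 24*u^2 - 57*u + 36 = 0, which factors as -3*(u - 4)*(u - 3)*(u - 1) = 0. The curves meet at u = 1, 3, 4.
On [1, 3], y = -u^2 + 3*u - 2 is on top; that piece has area ∫[1,3] (-(-3*u^3 + 24*u^2 - 57*u + 36)) du = 8.
On [3, 4], y = -3*u^3 + 23*u^2 - 54*u + 34 is on top; that piece has area ∫[3,4] (-3*u^3 + 24*u^2 - 57*u + 36) du = 5/4.
Total enclosed area = 8 + 5/4 = 37/4.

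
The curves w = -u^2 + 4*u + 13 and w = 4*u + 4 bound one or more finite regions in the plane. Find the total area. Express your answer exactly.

Set the curves equal: -u^2 + 4*u + 13 = 4*u + 4, so -u^2 + 9 = 0, which factors as -(u - 3)*(u + 3) = 0. The curves meet at u = -3, 3.
On [-3, 3], w = -u^2 + 4*u + 13 is on top; that piece has area ∫[-3,3] (-u^2 + 9) du = 36.

36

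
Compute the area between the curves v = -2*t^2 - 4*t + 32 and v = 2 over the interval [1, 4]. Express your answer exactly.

106/3

The difference (-2*t^2 - 4*t + 32) - (2) = -2*t^2 - 4*t + 30 changes sign at t = 3 inside [1, 4], so split the integral there.
∫[1,3] (-2*t^2 - 4*t + 30) dt = 80/3.
∫[3,4] (-2*t^2 - 4*t + 30) dt = -26/3; the area of that piece is 26/3.
Total area = 80/3 + 26/3 = 106/3.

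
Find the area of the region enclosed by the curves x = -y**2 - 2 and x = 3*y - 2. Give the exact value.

Both boundary curves give x as a function of y, so integrate with respect to y. Setting them equal: -y**2 - 3*y = 0, i.e. -y*(y + 3) = 0, so they meet at y = -3, 0.
For y in [-3, 0], x = -y**2 - 2 is on the right; area = ∫[-3,0] (-y**2 - 3*y) dy = 9/2.

9/2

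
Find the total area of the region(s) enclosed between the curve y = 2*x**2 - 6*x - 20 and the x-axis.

343/3

The curve meets the x-axis where 2*x**2 - 6*x - 20 = 0, i.e. 2*(x - 5)*(x + 2) = 0, at x = -2, 5.
On [-2, 5] the curve lies below the axis; ∫[-2,5] (2*x**2 - 6*x - 20) dx = -343/3, giving area 343/3.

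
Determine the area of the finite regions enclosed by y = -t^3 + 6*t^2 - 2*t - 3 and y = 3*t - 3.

Set the curves equal: -t^3 + 6*t^2 - 2*t - 3 = 3*t - 3, so -t^3 + 6*t^2 - 5*t = 0, which factors as -t*(t - 5)*(t - 1) = 0. The curves meet at t = 0, 1, 5.
On [0, 1], y = 3*t - 3 is on top; that piece has area ∫[0,1] (-(-t^3 + 6*t^2 - 5*t)) dt = 3/4.
On [1, 5], y = -t^3 + 6*t^2 - 2*t - 3 is on top; that piece has area ∫[1,5] (-t^3 + 6*t^2 - 5*t) dt = 32.
Total enclosed area = 3/4 + 32 = 131/4.

131/4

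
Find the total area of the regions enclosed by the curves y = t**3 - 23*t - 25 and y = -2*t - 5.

Set the curves equal: t**3 - 23*t - 25 = -2*t - 5, so t**3 - 21*t - 20 = 0, which factors as (t - 5)*(t + 1)*(t + 4) = 0. The curves meet at t = -4, -1, 5.
On [-4, -1], y = t**3 - 23*t - 25 is on top; that piece has area ∫[-4,-1] (t**3 - 21*t - 20) dt = 135/4.
On [-1, 5], y = -2*t - 5 is on top; that piece has area ∫[-1,5] (-(t**3 - 21*t - 20)) dt = 216.
Total enclosed area = 135/4 + 216 = 999/4.

999/4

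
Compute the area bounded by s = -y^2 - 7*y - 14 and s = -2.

Both boundary curves give s as a function of y, so integrate with respect to y. Setting them equal: -y^2 - 7*y - 12 = 0, i.e. -(y + 3)*(y + 4) = 0, so they meet at y = -4, -3.
For y in [-4, -3], s = -y^2 - 7*y - 14 is on the right; area = ∫[-4,-3] (-y^2 - 7*y - 12) dy = 1/6.

1/6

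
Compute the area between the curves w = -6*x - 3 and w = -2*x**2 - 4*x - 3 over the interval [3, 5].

On [3, 5], (-6*x - 3) - (-2*x**2 - 4*x - 3) = 2*x**2 - 2*x is ≥ 0 throughout, so the area is a single integral of |2*x**2 - 2*x|.
∫[3,5] (2*x**2 - 2*x) dx = 148/3.

148/3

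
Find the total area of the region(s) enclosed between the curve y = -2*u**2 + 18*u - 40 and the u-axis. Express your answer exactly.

1/3

The curve meets the u-axis where -2*u**2 + 18*u - 40 = 0, i.e. -2*(u - 5)*(u - 4) = 0, at u = 4, 5.
On [4, 5] the curve lies above the axis; ∫[4,5] (-2*u**2 + 18*u - 40) du = 1/3, giving area 1/3.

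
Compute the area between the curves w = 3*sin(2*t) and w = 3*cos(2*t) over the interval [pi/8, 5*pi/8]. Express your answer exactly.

On [pi/8, 5*pi/8], (3*sin(2*t)) - (3*cos(2*t)) = 3*sin(2*t) - 3*cos(2*t) is ≥ 0 throughout, so the area is a single integral of |3*sin(2*t) - 3*cos(2*t)|.
∫[pi/8,5*pi/8] (3*sin(2*t) - 3*cos(2*t)) dt = 3*sqrt(2).

3*sqrt(2)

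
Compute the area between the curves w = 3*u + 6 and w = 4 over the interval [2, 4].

22

On [2, 4], (3*u + 6) - (4) = 3*u + 2 is ≥ 0 throughout, so the area is a single integral of |3*u + 2|.
∫[2,4] (3*u + 2) du = 22.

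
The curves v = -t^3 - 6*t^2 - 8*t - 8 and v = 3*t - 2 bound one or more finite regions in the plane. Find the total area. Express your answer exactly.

1/2

Set the curves equal: -t^3 - 6*t^2 - 8*t - 8 = 3*t - 2, so -t^3 - 6*t^2 - 11*t - 6 = 0, which factors as -(t + 1)*(t + 2)*(t + 3) = 0. The curves meet at t = -3, -2, -1.
On [-3, -2], v = 3*t - 2 is on top; that piece has area ∫[-3,-2] (-(-t^3 - 6*t^2 - 11*t - 6)) dt = 1/4.
On [-2, -1], v = -t^3 - 6*t^2 - 8*t - 8 is on top; that piece has area ∫[-2,-1] (-t^3 - 6*t^2 - 11*t - 6) dt = 1/4.
Total enclosed area = 1/4 + 1/4 = 1/2.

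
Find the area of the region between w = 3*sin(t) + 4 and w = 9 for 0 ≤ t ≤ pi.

On [0, pi], (3*sin(t) + 4) - (9) = 3*sin(t) - 5 is ≤ 0 throughout, so the area is a single integral of |3*sin(t) - 5|.
∫[0,pi] (3*sin(t) - 5) dt = 6 - 5*pi; the area of that piece is -6 + 5*pi.

-6 + 5*pi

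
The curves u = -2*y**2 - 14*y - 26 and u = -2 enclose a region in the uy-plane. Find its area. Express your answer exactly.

1/3

Both boundary curves give u as a function of y, so integrate with respect to y. Setting them equal: -2*y**2 - 14*y - 24 = 0, i.e. -2*(y + 3)*(y + 4) = 0, so they meet at y = -4, -3.
For y in [-4, -3], u = -2*y**2 - 14*y - 26 is on the right; area = ∫[-4,-3] (-2*y**2 - 14*y - 24) dy = 1/3.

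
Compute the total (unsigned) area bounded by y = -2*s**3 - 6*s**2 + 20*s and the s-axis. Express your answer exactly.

The curve meets the s-axis where -2*s**3 - 6*s**2 + 20*s = 0, i.e. -2*s*(s - 2)*(s + 5) = 0, at s = -5, 0, 2.
On [-5, 0] the curve lies below the axis; ∫[-5,0] (-2*s**3 - 6*s**2 + 20*s) ds = -375/2, giving area 375/2.
On [0, 2] the curve lies above the axis; ∫[0,2] (-2*s**3 - 6*s**2 + 20*s) ds = 16, giving area 16.
Total area = 375/2 + 16 = 407/2.

407/2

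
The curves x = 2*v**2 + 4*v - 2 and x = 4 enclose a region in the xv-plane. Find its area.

Both boundary curves give x as a function of v, so integrate with respect to v. Setting them equal: 2*v**2 + 4*v - 6 = 0, i.e. 2*(v - 1)*(v + 3) = 0, so they meet at v = -3, 1.
For v in [-3, 1], x = 2*v**2 + 4*v - 2 is on the left; area = ∫[-3,1] (-(2*v**2 + 4*v - 6)) dv = 64/3.

64/3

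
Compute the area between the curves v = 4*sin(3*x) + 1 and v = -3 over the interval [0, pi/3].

8/3 + 4*pi/3

On [0, pi/3], (4*sin(3*x) + 1) - (-3) = 4*sin(3*x) + 4 is ≥ 0 throughout, so the area is a single integral of |4*sin(3*x) + 4|.
∫[0,pi/3] (4*sin(3*x) + 4) dx = 8/3 + 4*pi/3.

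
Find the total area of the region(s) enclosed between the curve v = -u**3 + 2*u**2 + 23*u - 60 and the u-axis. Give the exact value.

5137/12

The curve meets the u-axis where -u**3 + 2*u**2 + 23*u - 60 = 0, i.e. -(u - 4)*(u - 3)*(u + 5) = 0, at u = -5, 3, 4.
On [-5, 3] the curve lies below the axis; ∫[-5,3] (-u**3 + 2*u**2 + 23*u - 60) du = -1280/3, giving area 1280/3.
On [3, 4] the curve lies above the axis; ∫[3,4] (-u**3 + 2*u**2 + 23*u - 60) du = 17/12, giving area 17/12.
Total area = 1280/3 + 17/12 = 5137/12.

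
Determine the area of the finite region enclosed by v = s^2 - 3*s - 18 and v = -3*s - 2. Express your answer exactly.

Set the curves equal: s^2 - 3*s - 18 = -3*s - 2, so s^2 - 16 = 0, which factors as (s - 4)*(s + 4) = 0. The curves meet at s = -4, 4.
On [-4, 4], v = -3*s - 2 is on top; that piece has area ∫[-4,4] (-(s^2 - 16)) ds = 256/3.

256/3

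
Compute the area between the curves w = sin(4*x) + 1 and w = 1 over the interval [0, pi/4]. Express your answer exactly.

1/2

On [0, pi/4], (sin(4*x) + 1) - (1) = sin(4*x) is ≥ 0 throughout, so the area is a single integral of |sin(4*x)|.
∫[0,pi/4] (sin(4*x)) dx = 1/2.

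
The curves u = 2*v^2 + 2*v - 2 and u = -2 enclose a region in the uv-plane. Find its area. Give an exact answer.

1/3

Both boundary curves give u as a function of v, so integrate with respect to v. Setting them equal: 2*v^2 + 2*v = 0, i.e. 2*v*(v + 1) = 0, so they meet at v = -1, 0.
For v in [-1, 0], u = 2*v^2 + 2*v - 2 is on the left; area = ∫[-1,0] (-(2*v^2 + 2*v)) dv = 1/3.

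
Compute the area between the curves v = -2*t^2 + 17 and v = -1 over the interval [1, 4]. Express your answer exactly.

76/3

The difference (-2*t^2 + 17) - (-1) = -2*t^2 + 18 changes sign at t = 3 inside [1, 4], so split the integral there.
∫[1,3] (-2*t^2 + 18) dt = 56/3.
∫[3,4] (-2*t^2 + 18) dt = -20/3; the area of that piece is 20/3.
Total area = 56/3 + 20/3 = 76/3.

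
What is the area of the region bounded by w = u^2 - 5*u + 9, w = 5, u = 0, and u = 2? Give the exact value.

The difference (u^2 - 5*u + 9) - (5) = u^2 - 5*u + 4 changes sign at u = 1 inside [0, 2], so split the integral there.
∫[0,1] (u^2 - 5*u + 4) du = 11/6.
∫[1,2] (u^2 - 5*u + 4) du = -7/6; the area of that piece is 7/6.
Total area = 11/6 + 7/6 = 3.

3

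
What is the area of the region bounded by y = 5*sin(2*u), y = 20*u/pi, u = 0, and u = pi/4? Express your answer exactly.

On [0, pi/4], (5*sin(2*u)) - (20*u/pi) = -20*u/pi + 5*sin(2*u) is ≥ 0 throughout, so the area is a single integral of |-20*u/pi + 5*sin(2*u)|.
∫[0,pi/4] (-20*u/pi + 5*sin(2*u)) du = 5/2 - 5*pi/8.

5/2 - 5*pi/8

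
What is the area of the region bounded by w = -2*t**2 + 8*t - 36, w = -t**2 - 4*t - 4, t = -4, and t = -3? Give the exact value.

On [-4, -3], (-2*t**2 + 8*t - 36) - (-t**2 - 4*t - 4) = -t**2 + 12*t - 32 is ≤ 0 throughout, so the area is a single integral of |-t**2 + 12*t - 32|.
∫[-4,-3] (-t**2 + 12*t - 32) dt = -259/3; the area of that piece is 259/3.

259/3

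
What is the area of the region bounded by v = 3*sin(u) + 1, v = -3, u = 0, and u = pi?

On [0, pi], (3*sin(u) + 1) - (-3) = 3*sin(u) + 4 is ≥ 0 throughout, so the area is a single integral of |3*sin(u) + 4|.
∫[0,pi] (3*sin(u) + 4) du = 6 + 4*pi.

6 + 4*pi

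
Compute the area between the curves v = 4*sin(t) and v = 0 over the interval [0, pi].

On [0, pi], (4*sin(t)) - (0) = 4*sin(t) is ≥ 0 throughout, so the area is a single integral of |4*sin(t)|.
∫[0,pi] (4*sin(t)) dt = 8.

8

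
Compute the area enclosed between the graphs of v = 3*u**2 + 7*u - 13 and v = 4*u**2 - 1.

1/6

Set the curves equal: 3*u**2 + 7*u - 13 = 4*u**2 - 1, so -u**2 + 7*u - 12 = 0, which factors as -(u - 4)*(u - 3) = 0. The curves meet at u = 3, 4.
On [3, 4], v = 3*u**2 + 7*u - 13 is on top; that piece has area ∫[3,4] (-u**2 + 7*u - 12) du = 1/6.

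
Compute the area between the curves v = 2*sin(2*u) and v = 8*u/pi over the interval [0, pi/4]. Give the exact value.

1 - pi/4

On [0, pi/4], (2*sin(2*u)) - (8*u/pi) = -8*u/pi + 2*sin(2*u) is ≥ 0 throughout, so the area is a single integral of |-8*u/pi + 2*sin(2*u)|.
∫[0,pi/4] (-8*u/pi + 2*sin(2*u)) du = 1 - pi/4.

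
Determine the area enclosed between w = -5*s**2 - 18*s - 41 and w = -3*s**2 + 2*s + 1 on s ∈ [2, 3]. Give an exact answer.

On [2, 3], (-5*s**2 - 18*s - 41) - (-3*s**2 + 2*s + 1) = -2*s**2 - 20*s - 42 is ≤ 0 throughout, so the area is a single integral of |-2*s**2 - 20*s - 42|.
∫[2,3] (-2*s**2 - 20*s - 42) ds = -314/3; the area of that piece is 314/3.

314/3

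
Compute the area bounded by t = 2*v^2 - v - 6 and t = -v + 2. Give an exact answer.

Both boundary curves give t as a function of v, so integrate with respect to v. Setting them equal: 2*v^2 - 8 = 0, i.e. 2*(v - 2)*(v + 2) = 0, so they meet at v = -2, 2.
For v in [-2, 2], t = 2*v^2 - v - 6 is on the left; area = ∫[-2,2] (-(2*v^2 - 8)) dv = 64/3.

64/3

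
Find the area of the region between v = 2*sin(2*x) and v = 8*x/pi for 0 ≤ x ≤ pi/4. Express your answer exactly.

1 - pi/4

On [0, pi/4], (2*sin(2*x)) - (8*x/pi) = -8*x/pi + 2*sin(2*x) is ≥ 0 throughout, so the area is a single integral of |-8*x/pi + 2*sin(2*x)|.
∫[0,pi/4] (-8*x/pi + 2*sin(2*x)) dx = 1 - pi/4.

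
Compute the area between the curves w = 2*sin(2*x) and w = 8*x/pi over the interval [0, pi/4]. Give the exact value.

1 - pi/4

On [0, pi/4], (2*sin(2*x)) - (8*x/pi) = -8*x/pi + 2*sin(2*x) is ≥ 0 throughout, so the area is a single integral of |-8*x/pi + 2*sin(2*x)|.
∫[0,pi/4] (-8*x/pi + 2*sin(2*x)) dx = 1 - pi/4.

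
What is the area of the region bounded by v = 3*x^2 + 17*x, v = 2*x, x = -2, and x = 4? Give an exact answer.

206

The difference (3*x^2 + 17*x) - (2*x) = 3*x^2 + 15*x changes sign at x = 0 inside [-2, 4], so split the integral there.
∫[-2,0] (3*x^2 + 15*x) dx = -22; the area of that piece is 22.
∫[0,4] (3*x^2 + 15*x) dx = 184.
Total area = 22 + 184 = 206.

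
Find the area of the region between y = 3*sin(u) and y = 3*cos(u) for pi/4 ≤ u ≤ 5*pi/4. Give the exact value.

On [pi/4, 5*pi/4], (3*sin(u)) - (3*cos(u)) = 3*sin(u) - 3*cos(u) is ≥ 0 throughout, so the area is a single integral of |3*sin(u) - 3*cos(u)|.
∫[pi/4,5*pi/4] (3*sin(u) - 3*cos(u)) du = 6*sqrt(2).

6*sqrt(2)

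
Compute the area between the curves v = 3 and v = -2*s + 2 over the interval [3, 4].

On [3, 4], (3) - (-2*s + 2) = 2*s + 1 is ≥ 0 throughout, so the area is a single integral of |2*s + 1|.
∫[3,4] (2*s + 1) ds = 8.

8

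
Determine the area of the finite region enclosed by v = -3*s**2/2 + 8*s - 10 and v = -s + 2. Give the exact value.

2

Set the curves equal: -3*s**2/2 + 8*s - 10 = -s + 2, so -3*s**2/2 + 9*s - 12 = 0, which factors as -3*(s - 4)*(s - 2)/2 = 0. The curves meet at s = 2, 4.
On [2, 4], v = -3*s**2/2 + 8*s - 10 is on top; that piece has area ∫[2,4] (-3*s**2/2 + 9*s - 12) ds = 2.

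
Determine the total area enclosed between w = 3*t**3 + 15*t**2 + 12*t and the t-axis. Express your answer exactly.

The curve meets the t-axis where 3*t**3 + 15*t**2 + 12*t = 0, i.e. 3*t*(t + 1)*(t + 4) = 0, at t = -4, -1, 0.
On [-4, -1] the curve lies above the axis; ∫[-4,-1] (3*t**3 + 15*t**2 + 12*t) dt = 135/4, giving area 135/4.
On [-1, 0] the curve lies below the axis; ∫[-1,0] (3*t**3 + 15*t**2 + 12*t) dt = -7/4, giving area 7/4.
Total area = 135/4 + 7/4 = 71/2.

71/2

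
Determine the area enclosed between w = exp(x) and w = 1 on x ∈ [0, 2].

-3 + exp(2)

On [0, 2], (exp(x)) - (1) = exp(x) - 1 is ≥ 0 throughout, so the area is a single integral of |exp(x) - 1|.
∫[0,2] (exp(x) - 1) dx = -3 + exp(2).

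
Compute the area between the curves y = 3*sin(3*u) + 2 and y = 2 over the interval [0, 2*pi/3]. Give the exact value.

4

The difference (3*sin(3*u) + 2) - (2) = 3*sin(3*u) changes sign at u = pi/3 inside [0, 2*pi/3], so split the integral there.
∫[0,pi/3] (3*sin(3*u)) du = 2.
∫[pi/3,2*pi/3] (3*sin(3*u)) du = -2; the area of that piece is 2.
Total area = 2 + 2 = 4.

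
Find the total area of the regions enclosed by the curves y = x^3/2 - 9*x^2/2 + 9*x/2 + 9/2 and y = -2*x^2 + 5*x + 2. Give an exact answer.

Set the curves equal: x^3/2 - 9*x^2/2 + 9*x/2 + 9/2 = -2*x^2 + 5*x + 2, so x^3/2 - 5*x^2/2 - x/2 + 5/2 = 0, which factors as (x - 5)*(x - 1)*(x + 1)/2 = 0. The curves meet at x = -1, 1, 5.
On [-1, 1], y = x^3/2 - 9*x^2/2 + 9*x/2 + 9/2 is on top; that piece has area ∫[-1,1] (x^3/2 - 5*x^2/2 - x/2 + 5/2) dx = 10/3.
On [1, 5], y = -2*x^2 + 5*x + 2 is on top; that piece has area ∫[1,5] (-(x^3/2 - 5*x^2/2 - x/2 + 5/2)) dx = 64/3.
Total enclosed area = 10/3 + 64/3 = 74/3.

74/3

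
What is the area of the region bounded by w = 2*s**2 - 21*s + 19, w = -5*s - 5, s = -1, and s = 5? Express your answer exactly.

The difference (2*s**2 - 21*s + 19) - (-5*s - 5) = 2*s**2 - 16*s + 24 changes sign at s = 2 inside [-1, 5], so split the integral there.
∫[-1,2] (2*s**2 - 16*s + 24) ds = 54.
∫[2,5] (2*s**2 - 16*s + 24) ds = -18; the area of that piece is 18.
Total area = 54 + 18 = 72.

72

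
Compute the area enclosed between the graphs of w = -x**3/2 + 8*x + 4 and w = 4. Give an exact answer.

Set the curves equal: -x**3/2 + 8*x + 4 = 4, so -x**3/2 + 8*x = 0, which factors as -x*(x - 4)*(x + 4)/2 = 0. The curves meet at x = -4, 0, 4.
On [-4, 0], w = 4 is on top; that piece has area ∫[-4,0] (-(-x**3/2 + 8*x)) dx = 32.
On [0, 4], w = -x**3/2 + 8*x + 4 is on top; that piece has area ∫[0,4] (-x**3/2 + 8*x) dx = 32.
Total enclosed area = 32 + 32 = 64.

64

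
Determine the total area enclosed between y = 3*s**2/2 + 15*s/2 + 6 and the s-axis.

27/4

The curve meets the s-axis where 3*s**2/2 + 15*s/2 + 6 = 0, i.e. 3*(s + 1)*(s + 4)/2 = 0, at s = -4, -1.
On [-4, -1] the curve lies below the axis; ∫[-4,-1] (3*s**2/2 + 15*s/2 + 6) ds = -27/4, giving area 27/4.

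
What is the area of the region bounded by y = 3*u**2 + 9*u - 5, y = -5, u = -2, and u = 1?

31/2

The difference (3*u**2 + 9*u - 5) - (-5) = 3*u**2 + 9*u changes sign at u = 0 inside [-2, 1], so split the integral there.
∫[-2,0] (3*u**2 + 9*u) du = -10; the area of that piece is 10.
∫[0,1] (3*u**2 + 9*u) du = 11/2.
Total area = 10 + 11/2 = 31/2.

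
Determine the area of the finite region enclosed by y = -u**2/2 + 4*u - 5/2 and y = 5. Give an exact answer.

Set the curves equal: -u**2/2 + 4*u - 5/2 = 5, so -u**2/2 + 4*u - 15/2 = 0, which factors as -(u - 5)*(u - 3)/2 = 0. The curves meet at u = 3, 5.
On [3, 5], y = -u**2/2 + 4*u - 5/2 is on top; that piece has area ∫[3,5] (-u**2/2 + 4*u - 15/2) du = 2/3.

2/3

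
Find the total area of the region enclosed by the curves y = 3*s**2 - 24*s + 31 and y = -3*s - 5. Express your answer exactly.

Set the curves equal: 3*s**2 - 24*s + 31 = -3*s - 5, so 3*s**2 - 21*s + 36 = 0, which factors as 3*(s - 4)*(s - 3) = 0. The curves meet at s = 3, 4.
On [3, 4], y = -3*s - 5 is on top; that piece has area ∫[3,4] (-(3*s**2 - 21*s + 36)) ds = 1/2.

1/2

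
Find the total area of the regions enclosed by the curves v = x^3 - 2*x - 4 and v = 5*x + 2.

131/4

Set the curves equal: x^3 - 2*x - 4 = 5*x + 2, so x^3 - 7*x - 6 = 0, which factors as (x - 3)*(x + 1)*(x + 2) = 0. The curves meet at x = -2, -1, 3.
On [-2, -1], v = x^3 - 2*x - 4 is on top; that piece has area ∫[-2,-1] (x^3 - 7*x - 6) dx = 3/4.
On [-1, 3], v = 5*x + 2 is on top; that piece has area ∫[-1,3] (-(x^3 - 7*x - 6)) dx = 32.
Total enclosed area = 3/4 + 32 = 131/4.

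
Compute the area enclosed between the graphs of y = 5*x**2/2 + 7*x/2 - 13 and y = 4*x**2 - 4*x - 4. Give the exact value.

1/4

Set the curves equal: 5*x**2/2 + 7*x/2 - 13 = 4*x**2 - 4*x - 4, so -3*x**2/2 + 15*x/2 - 9 = 0, which factors as -3*(x - 3)*(x - 2)/2 = 0. The curves meet at x = 2, 3.
On [2, 3], y = 5*x**2/2 + 7*x/2 - 13 is on top; that piece has area ∫[2,3] (-3*x**2/2 + 15*x/2 - 9) dx = 1/4.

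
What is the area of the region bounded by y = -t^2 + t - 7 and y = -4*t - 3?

Set the curves equal: -t^2 + t - 7 = -4*t - 3, so -t^2 + 5*t - 4 = 0, which factors as -(t - 4)*(t - 1) = 0. The curves meet at t = 1, 4.
On [1, 4], y = -t^2 + t - 7 is on top; that piece has area ∫[1,4] (-t^2 + 5*t - 4) dt = 9/2.

9/2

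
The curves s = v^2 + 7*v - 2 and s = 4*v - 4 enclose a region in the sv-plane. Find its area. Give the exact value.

1/6

Both boundary curves give s as a function of v, so integrate with respect to v. Setting them equal: v^2 + 3*v + 2 = 0, i.e. (v + 1)*(v + 2) = 0, so they meet at v = -2, -1.
For v in [-2, -1], s = v^2 + 7*v - 2 is on the left; area = ∫[-2,-1] (-(v^2 + 3*v + 2)) dv = 1/6.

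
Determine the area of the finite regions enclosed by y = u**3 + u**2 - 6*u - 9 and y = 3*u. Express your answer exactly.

Set the curves equal: u**3 + u**2 - 6*u - 9 = 3*u, so u**3 + u**2 - 9*u - 9 = 0, which factors as (u - 3)*(u + 1)*(u + 3) = 0. The curves meet at u = -3, -1, 3.
On [-3, -1], y = u**3 + u**2 - 6*u - 9 is on top; that piece has area ∫[-3,-1] (u**3 + u**2 - 9*u - 9) du = 20/3.
On [-1, 3], y = 3*u is on top; that piece has area ∫[-1,3] (-(u**3 + u**2 - 9*u - 9)) du = 128/3.
Total enclosed area = 20/3 + 128/3 = 148/3.

148/3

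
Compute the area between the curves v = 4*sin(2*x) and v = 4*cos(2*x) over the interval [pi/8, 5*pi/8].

On [pi/8, 5*pi/8], (4*sin(2*x)) - (4*cos(2*x)) = 4*sin(2*x) - 4*cos(2*x) is ≥ 0 throughout, so the area is a single integral of |4*sin(2*x) - 4*cos(2*x)|.
∫[pi/8,5*pi/8] (4*sin(2*x) - 4*cos(2*x)) dx = 4*sqrt(2).

4*sqrt(2)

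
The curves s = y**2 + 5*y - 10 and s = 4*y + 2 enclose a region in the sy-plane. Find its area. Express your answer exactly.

343/6

Both boundary curves give s as a function of y, so integrate with respect to y. Setting them equal: y**2 + y - 12 = 0, i.e. (y - 3)*(y + 4) = 0, so they meet at y = -4, 3.
For y in [-4, 3], s = y**2 + 5*y - 10 is on the left; area = ∫[-4,3] (-(y**2 + y - 12)) dy = 343/6.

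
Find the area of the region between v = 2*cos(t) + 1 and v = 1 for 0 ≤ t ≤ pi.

4

The difference (2*cos(t) + 1) - (1) = 2*cos(t) changes sign at t = pi/2 inside [0, pi], so split the integral there.
∫[0,pi/2] (2*cos(t)) dt = 2.
∫[pi/2,pi] (2*cos(t)) dt = -2; the area of that piece is 2.
Total area = 2 + 2 = 4.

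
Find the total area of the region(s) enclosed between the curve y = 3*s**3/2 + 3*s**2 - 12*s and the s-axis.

74

The curve meets the s-axis where 3*s**3/2 + 3*s**2 - 12*s = 0, i.e. 3*s*(s - 2)*(s + 4)/2 = 0, at s = -4, 0, 2.
On [-4, 0] the curve lies above the axis; ∫[-4,0] (3*s**3/2 + 3*s**2 - 12*s) ds = 64, giving area 64.
On [0, 2] the curve lies below the axis; ∫[0,2] (3*s**3/2 + 3*s**2 - 12*s) ds = -10, giving area 10.
Total area = 64 + 10 = 74.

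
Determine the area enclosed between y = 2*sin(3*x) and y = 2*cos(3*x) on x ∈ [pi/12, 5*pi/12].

4*sqrt(2)/3

On [pi/12, 5*pi/12], (2*sin(3*x)) - (2*cos(3*x)) = 2*sin(3*x) - 2*cos(3*x) is ≥ 0 throughout, so the area is a single integral of |2*sin(3*x) - 2*cos(3*x)|.
∫[pi/12,5*pi/12] (2*sin(3*x) - 2*cos(3*x)) dx = 4*sqrt(2)/3.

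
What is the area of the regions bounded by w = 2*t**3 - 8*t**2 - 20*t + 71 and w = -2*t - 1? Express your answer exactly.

1741/6

Set the curves equal: 2*t**3 - 8*t**2 - 20*t + 71 = -2*t - 1, so 2*t**3 - 8*t**2 - 18*t + 72 = 0, which factors as 2*(t - 4)*(t - 3)*(t + 3) = 0. The curves meet at t = -3, 3, 4.
On [-3, 3], w = 2*t**3 - 8*t**2 - 20*t + 71 is on top; that piece has area ∫[-3,3] (2*t**3 - 8*t**2 - 18*t + 72) dt = 288.
On [3, 4], w = -2*t - 1 is on top; that piece has area ∫[3,4] (-(2*t**3 - 8*t**2 - 18*t + 72)) dt = 13/6.
Total enclosed area = 288 + 13/6 = 1741/6.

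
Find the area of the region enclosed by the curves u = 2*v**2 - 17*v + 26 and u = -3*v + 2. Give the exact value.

Both boundary curves give u as a function of v, so integrate with respect to v. Setting them equal: 2*v**2 - 14*v + 24 = 0, i.e. 2*(v - 4)*(v - 3) = 0, so they meet at v = 3, 4.
For v in [3, 4], u = 2*v**2 - 17*v + 26 is on the left; area = ∫[3,4] (-(2*v**2 - 14*v + 24)) dv = 1/3.

1/3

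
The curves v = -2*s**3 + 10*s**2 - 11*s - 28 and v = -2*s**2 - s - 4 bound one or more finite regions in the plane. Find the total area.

Set the curves equal: -2*s**3 + 10*s**2 - 11*s - 28 = -2*s**2 - s - 4, so -2*s**3 + 12*s**2 - 10*s - 24 = 0, which factors as -2*(s - 4)*(s - 3)*(s + 1) = 0. The curves meet at s = -1, 3, 4.
On [-1, 3], v = -2*s**2 - s - 4 is on top; that piece has area ∫[-1,3] (-(-2*s**3 + 12*s**2 - 10*s - 24)) ds = 64.
On [3, 4], v = -2*s**3 + 10*s**2 - 11*s - 28 is on top; that piece has area ∫[3,4] (-2*s**3 + 12*s**2 - 10*s - 24) ds = 3/2.
Total enclosed area = 64 + 3/2 = 131/2.

131/2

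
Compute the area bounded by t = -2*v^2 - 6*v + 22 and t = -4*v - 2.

343/3

Both boundary curves give t as a function of v, so integrate with respect to v. Setting them equal: -2*v^2 - 2*v + 24 = 0, i.e. -2*(v - 3)*(v + 4) = 0, so they meet at v = -4, 3.
For v in [-4, 3], t = -2*v^2 - 6*v + 22 is on the right; area = ∫[-4,3] (-2*v^2 - 2*v + 24) dv = 343/3.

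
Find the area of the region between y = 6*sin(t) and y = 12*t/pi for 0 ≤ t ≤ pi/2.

On [0, pi/2], (6*sin(t)) - (12*t/pi) = -12*t/pi + 6*sin(t) is ≥ 0 throughout, so the area is a single integral of |-12*t/pi + 6*sin(t)|.
∫[0,pi/2] (-12*t/pi + 6*sin(t)) dt = 6 - 3*pi/2.

6 - 3*pi/2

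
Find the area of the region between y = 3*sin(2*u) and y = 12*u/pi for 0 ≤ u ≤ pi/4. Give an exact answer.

3/2 - 3*pi/8

On [0, pi/4], (3*sin(2*u)) - (12*u/pi) = -12*u/pi + 3*sin(2*u) is ≥ 0 throughout, so the area is a single integral of |-12*u/pi + 3*sin(2*u)|.
∫[0,pi/4] (-12*u/pi + 3*sin(2*u)) du = 3/2 - 3*pi/8.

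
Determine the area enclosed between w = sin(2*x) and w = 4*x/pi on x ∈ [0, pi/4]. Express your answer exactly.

On [0, pi/4], (sin(2*x)) - (4*x/pi) = -4*x/pi + sin(2*x) is ≥ 0 throughout, so the area is a single integral of |-4*x/pi + sin(2*x)|.
∫[0,pi/4] (-4*x/pi + sin(2*x)) dx = 1/2 - pi/8.

1/2 - pi/8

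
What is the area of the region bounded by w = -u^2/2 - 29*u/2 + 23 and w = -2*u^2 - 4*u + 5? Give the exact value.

1/4

Set the curves equal: -u^2/2 - 29*u/2 + 23 = -2*u^2 - 4*u + 5, so 3*u^2/2 - 21*u/2 + 18 = 0, which factors as 3*(u - 4)*(u - 3)/2 = 0. The curves meet at u = 3, 4.
On [3, 4], w = -2*u^2 - 4*u + 5 is on top; that piece has area ∫[3,4] (-(3*u^2/2 - 21*u/2 + 18)) du = 1/4.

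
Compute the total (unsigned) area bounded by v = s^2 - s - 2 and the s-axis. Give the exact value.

9/2

The curve meets the s-axis where s^2 - s - 2 = 0, i.e. (s - 2)*(s + 1) = 0, at s = -1, 2.
On [-1, 2] the curve lies below the axis; ∫[-1,2] (s^2 - s - 2) ds = -9/2, giving area 9/2.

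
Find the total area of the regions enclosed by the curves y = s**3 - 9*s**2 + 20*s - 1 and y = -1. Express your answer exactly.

Set the curves equal: s**3 - 9*s**2 + 20*s - 1 = -1, so s**3 - 9*s**2 + 20*s = 0, which factors as s*(s - 5)*(s - 4) = 0. The curves meet at s = 0, 4, 5.
On [0, 4], y = s**3 - 9*s**2 + 20*s - 1 is on top; that piece has area ∫[0,4] (s**3 - 9*s**2 + 20*s) ds = 32.
On [4, 5], y = -1 is on top; that piece has area ∫[4,5] (-(s**3 - 9*s**2 + 20*s)) ds = 3/4.
Total enclosed area = 32 + 3/4 = 131/4.

131/4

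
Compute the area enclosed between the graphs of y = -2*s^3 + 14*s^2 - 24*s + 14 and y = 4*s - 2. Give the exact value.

Set the curves equal: -2*s^3 + 14*s^2 - 24*s + 14 = 4*s - 2, so -2*s^3 + 14*s^2 - 28*s + 16 = 0, which factors as -2*(s - 4)*(s - 2)*(s - 1) = 0. The curves meet at s = 1, 2, 4.
On [1, 2], y = 4*s - 2 is on top; that piece has area ∫[1,2] (-(-2*s^3 + 14*s^2 - 28*s + 16)) ds = 5/6.
On [2, 4], y = -2*s^3 + 14*s^2 - 24*s + 14 is on top; that piece has area ∫[2,4] (-2*s^3 + 14*s^2 - 28*s + 16) ds = 16/3.
Total enclosed area = 5/6 + 16/3 = 37/6.

37/6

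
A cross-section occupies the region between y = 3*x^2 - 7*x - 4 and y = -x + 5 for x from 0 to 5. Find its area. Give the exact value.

The difference (3*x^2 - 7*x - 4) - (-x + 5) = 3*x^2 - 6*x - 9 changes sign at x = 3 inside [0, 5], so split the integral there.
∫[0,3] (3*x^2 - 6*x - 9) dx = -27; the area of that piece is 27.
∫[3,5] (3*x^2 - 6*x - 9) dx = 32.
Total area = 27 + 32 = 59.

59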